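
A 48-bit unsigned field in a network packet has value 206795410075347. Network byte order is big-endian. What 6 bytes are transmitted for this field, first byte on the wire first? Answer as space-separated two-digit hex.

BC 14 4E F5 6E D3

206795410075347 in hexadecimal, padded to 48 bits, is 0xBC144EF56ED3.
Split into bytes (most-significant first): BC 14 4E F5 6E D3.
In big-endian order the high byte comes first in memory.
So the memory order matches the most-significant-first order: BC 14 4E F5 6E D3.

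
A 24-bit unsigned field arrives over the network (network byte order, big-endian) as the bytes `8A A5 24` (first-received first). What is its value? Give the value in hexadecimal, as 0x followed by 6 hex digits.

0x8AA524

In big-endian order the high byte comes first in memory.
The bytes are already most-significant first: 0x8AA524.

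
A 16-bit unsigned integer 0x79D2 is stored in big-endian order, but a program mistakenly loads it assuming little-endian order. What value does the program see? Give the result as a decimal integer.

Stored big-endian, the bytes at ascending addresses are 79 D2.
Read back as little-endian, the first byte is least significant, giving 0xD279.
0xD279 = 53881.

53881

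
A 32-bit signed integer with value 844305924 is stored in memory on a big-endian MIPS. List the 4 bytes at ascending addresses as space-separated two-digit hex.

32 53 16 04

844305924 in hexadecimal, padded to 32 bits, is 0x32531604.
Split into bytes (most-significant first): 32 53 16 04.
In big-endian order the high byte comes first in memory.
So the memory order matches the most-significant-first order: 32 53 16 04.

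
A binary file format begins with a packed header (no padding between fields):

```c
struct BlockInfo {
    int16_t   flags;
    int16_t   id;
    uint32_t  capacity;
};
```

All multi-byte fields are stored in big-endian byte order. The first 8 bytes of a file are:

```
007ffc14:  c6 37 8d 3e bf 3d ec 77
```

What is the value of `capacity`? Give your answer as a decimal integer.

3208506487

`capacity` follows `flags` (2 B), `id` (2 B), so it starts at offset 2 + 2 = 4 and occupies 4 bytes.
Bytes at offsets 4..7: BF 3D EC 77.
Big-endian stores the most-significant byte at the lowest address.
The bytes are already most-significant first: 0xBF3DEC77.
0xBF3DEC77 = 3208506487.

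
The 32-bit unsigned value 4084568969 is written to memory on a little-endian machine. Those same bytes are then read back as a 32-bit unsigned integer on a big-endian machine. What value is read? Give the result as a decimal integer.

4084568969 in 32-bit hexadecimal is 0xF3759389.
Stored little-endian, the bytes at ascending addresses are 89 93 75 F3.
Read back as big-endian, the last byte is least significant, giving 0x899375F3.
0x899375F3 = 2308142579.

2308142579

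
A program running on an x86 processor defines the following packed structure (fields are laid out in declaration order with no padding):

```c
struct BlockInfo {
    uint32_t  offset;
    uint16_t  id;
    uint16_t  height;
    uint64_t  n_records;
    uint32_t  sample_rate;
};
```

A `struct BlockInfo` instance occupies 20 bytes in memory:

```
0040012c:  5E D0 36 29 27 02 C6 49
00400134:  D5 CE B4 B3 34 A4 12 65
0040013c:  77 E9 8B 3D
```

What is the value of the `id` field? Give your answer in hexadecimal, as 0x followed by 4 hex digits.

`id` follows `offset` (4 bytes), so it starts at byte offset 4 and occupies 2 bytes.
Bytes at offsets 4..5: 27 02.
In little-endian order the low byte comes first in memory.
Reassemble most-significant byte first: 02 27 → 0x0227.

0x0227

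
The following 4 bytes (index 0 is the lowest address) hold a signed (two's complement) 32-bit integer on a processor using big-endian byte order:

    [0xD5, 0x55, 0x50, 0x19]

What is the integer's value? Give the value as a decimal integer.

Big-endian: lowest address holds the most-significant byte.
The bytes are already most-significant first: 0xD5555019.
Top bit is set, so as a signed 32-bit value this is 0xD5555019 − 2^32 = -715829223.

-715829223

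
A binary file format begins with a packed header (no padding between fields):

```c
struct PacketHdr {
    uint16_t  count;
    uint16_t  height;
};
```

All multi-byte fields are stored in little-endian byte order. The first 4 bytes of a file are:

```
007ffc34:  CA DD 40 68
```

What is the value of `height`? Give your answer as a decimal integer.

`height` follows `count` (2 bytes), so it starts at byte offset 2 and occupies 2 bytes.
Bytes at offsets 2..3: 40 68.
In little-endian order the low byte comes first in memory.
Reassemble most-significant byte first: 68 40 → 0x6840.
0x6840 = 26688.

26688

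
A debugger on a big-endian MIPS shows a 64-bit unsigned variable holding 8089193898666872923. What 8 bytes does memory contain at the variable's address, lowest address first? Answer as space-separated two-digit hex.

8089193898666872923 in hexadecimal, padded to 64 bits, is 0x704296FE114BD05B.
Split into bytes (most-significant first): 70 42 96 FE 11 4B D0 5B.
Big-endian: lowest address holds the most-significant byte.
So the memory order matches the most-significant-first order: 70 42 96 FE 11 4B D0 5B.

70 42 96 FE 11 4B D0 5B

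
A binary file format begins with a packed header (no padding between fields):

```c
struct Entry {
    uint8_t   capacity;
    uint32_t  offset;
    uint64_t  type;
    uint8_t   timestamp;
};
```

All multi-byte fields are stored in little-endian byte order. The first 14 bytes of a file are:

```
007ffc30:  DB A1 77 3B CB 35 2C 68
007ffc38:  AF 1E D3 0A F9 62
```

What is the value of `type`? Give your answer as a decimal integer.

17945387793956482101

`type` follows `capacity` (1 B), `offset` (4 B), so it starts at offset 1 + 4 = 5 and occupies 8 bytes.
Bytes at offsets 5..12: 35 2C 68 AF 1E D3 0A F9.
Little-endian: lowest address holds the least-significant byte.
Reassemble most-significant byte first: F9 0A D3 1E AF 68 2C 35 → 0xF90AD31EAF682C35.
0xF90AD31EAF682C35 = 17945387793956482101.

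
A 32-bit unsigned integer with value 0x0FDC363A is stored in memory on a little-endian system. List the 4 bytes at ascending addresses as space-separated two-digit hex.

Split into bytes (most-significant first): 0F DC 36 3A.
In little-endian order the low byte comes first in memory.
So at ascending addresses the bytes are 3A 36 DC 0F.

3A 36 DC 0F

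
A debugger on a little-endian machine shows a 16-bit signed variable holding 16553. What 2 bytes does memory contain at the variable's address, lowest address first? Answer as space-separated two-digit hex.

A9 40

16553 in hexadecimal, padded to 16 bits, is 0x40A9.
Split into bytes (most-significant first): 40 A9.
Little-endian: lowest address holds the least-significant byte.
So at ascending addresses the bytes are A9 40.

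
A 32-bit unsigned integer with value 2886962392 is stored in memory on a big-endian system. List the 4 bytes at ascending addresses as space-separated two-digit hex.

2886962392 in hexadecimal, padded to 32 bits, is 0xAC138CD8.
Split into bytes (most-significant first): AC 13 8C D8.
Big-endian stores the most-significant byte at the lowest address.
So the memory order matches the most-significant-first order: AC 13 8C D8.

AC 13 8C D8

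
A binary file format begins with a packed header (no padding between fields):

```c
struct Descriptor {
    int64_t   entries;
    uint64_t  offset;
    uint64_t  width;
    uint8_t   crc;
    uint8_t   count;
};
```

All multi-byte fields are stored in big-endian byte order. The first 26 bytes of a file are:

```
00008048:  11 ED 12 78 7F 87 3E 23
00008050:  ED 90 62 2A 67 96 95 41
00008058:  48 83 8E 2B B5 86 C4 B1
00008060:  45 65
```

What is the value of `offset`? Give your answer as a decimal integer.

`offset` follows `entries` (8 bytes), so it starts at byte offset 8 and occupies 8 bytes.
Bytes at offsets 8..15: ED 90 62 2A 67 96 95 41.
Big-endian stores the most-significant byte at the lowest address.
The bytes are already most-significant first: 0xED90622A67969541.
0xED90622A67969541 = 17118290117901325633.

17118290117901325633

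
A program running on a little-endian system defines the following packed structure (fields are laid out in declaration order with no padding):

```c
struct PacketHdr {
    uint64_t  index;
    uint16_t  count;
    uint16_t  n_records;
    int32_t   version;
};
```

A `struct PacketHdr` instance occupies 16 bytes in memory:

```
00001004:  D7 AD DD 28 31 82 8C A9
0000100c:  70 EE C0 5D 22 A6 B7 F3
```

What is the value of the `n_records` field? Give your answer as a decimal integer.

`n_records` follows `index` (8 B), `count` (2 B), so it starts at offset 8 + 2 = 10 and occupies 2 bytes.
Bytes at offsets 10..11: C0 5D.
Little-endian stores the least-significant byte at the lowest address.
Reassemble most-significant byte first: 5D C0 → 0x5DC0.
0x5DC0 = 24000.

24000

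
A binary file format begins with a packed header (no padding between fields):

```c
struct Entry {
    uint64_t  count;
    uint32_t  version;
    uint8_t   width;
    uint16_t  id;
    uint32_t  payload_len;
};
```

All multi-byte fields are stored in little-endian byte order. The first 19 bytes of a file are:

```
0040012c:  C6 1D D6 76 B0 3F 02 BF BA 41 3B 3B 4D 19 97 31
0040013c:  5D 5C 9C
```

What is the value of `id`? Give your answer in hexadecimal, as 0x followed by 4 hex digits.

`id` follows `count` (8 B), `version` (4 B), `width` (1 B), so it starts at offset 8 + 4 + 1 = 13 and occupies 2 bytes.
Bytes at offsets 13..14: 19 97.
Little-endian stores the least-significant byte at the lowest address.
Reassemble most-significant byte first: 97 19 → 0x9719.

0x9719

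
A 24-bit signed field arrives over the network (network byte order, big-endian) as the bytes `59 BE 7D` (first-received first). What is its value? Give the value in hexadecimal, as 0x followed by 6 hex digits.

0x59BE7D

In big-endian order the high byte comes first in memory.
The bytes are already most-significant first: 0x59BE7D.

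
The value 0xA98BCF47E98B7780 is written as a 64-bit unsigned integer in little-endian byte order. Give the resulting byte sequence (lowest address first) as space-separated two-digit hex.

Split into bytes (most-significant first): A9 8B CF 47 E9 8B 77 80.
In little-endian order the low byte comes first in memory.
So at ascending addresses the bytes are 80 77 8B E9 47 CF 8B A9.

80 77 8B E9 47 CF 8B A9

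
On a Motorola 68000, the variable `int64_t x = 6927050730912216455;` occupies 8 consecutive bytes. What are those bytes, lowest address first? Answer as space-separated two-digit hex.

6927050730912216455 in hexadecimal, padded to 64 bits, is 0x6021D3F04D21F587.
Split into bytes (most-significant first): 60 21 D3 F0 4D 21 F5 87.
Big-endian stores the most-significant byte at the lowest address.
So the memory order matches the most-significant-first order: 60 21 D3 F0 4D 21 F5 87.

60 21 D3 F0 4D 21 F5 87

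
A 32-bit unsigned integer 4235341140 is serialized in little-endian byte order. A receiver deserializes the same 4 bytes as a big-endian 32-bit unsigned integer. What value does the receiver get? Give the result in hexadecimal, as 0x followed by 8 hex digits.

4235341140 in 32-bit hexadecimal is 0xFC722D54.
Stored little-endian, the bytes at ascending addresses are 54 2D 72 FC.
Read back as big-endian, the last byte is least significant, giving 0x542D72FC.

0x542D72FC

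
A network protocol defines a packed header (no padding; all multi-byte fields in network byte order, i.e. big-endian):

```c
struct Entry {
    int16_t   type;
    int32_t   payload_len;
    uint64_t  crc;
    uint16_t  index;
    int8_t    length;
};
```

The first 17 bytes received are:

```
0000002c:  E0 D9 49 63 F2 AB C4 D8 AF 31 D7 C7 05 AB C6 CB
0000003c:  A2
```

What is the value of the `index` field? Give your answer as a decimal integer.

50891

`index` follows `type` (2 B), `payload_len` (4 B), `crc` (8 B), so it starts at offset 2 + 4 + 8 = 14 and occupies 2 bytes.
Bytes at offsets 14..15: C6 CB.
Big-endian: lowest address holds the most-significant byte.
The bytes are already most-significant first: 0xC6CB.
0xC6CB = 50891.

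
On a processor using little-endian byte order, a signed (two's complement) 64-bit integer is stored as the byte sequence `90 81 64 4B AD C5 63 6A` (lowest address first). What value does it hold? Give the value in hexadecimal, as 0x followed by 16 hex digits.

0x6A63C5AD4B648190

In little-endian order the low byte comes first in memory.
Reassemble most-significant byte first: 6A 63 C5 AD 4B 64 81 90 → 0x6A63C5AD4B648190.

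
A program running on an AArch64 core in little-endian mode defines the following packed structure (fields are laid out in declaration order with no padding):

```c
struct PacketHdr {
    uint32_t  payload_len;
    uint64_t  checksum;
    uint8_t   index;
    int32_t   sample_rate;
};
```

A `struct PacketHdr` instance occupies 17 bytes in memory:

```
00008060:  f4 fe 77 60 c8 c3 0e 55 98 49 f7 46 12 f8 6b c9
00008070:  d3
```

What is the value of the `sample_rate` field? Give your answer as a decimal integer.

`sample_rate` follows `payload_len` (4 B), `checksum` (8 B), `index` (1 B), so it starts at offset 4 + 8 + 1 = 13 and occupies 4 bytes.
Bytes at offsets 13..16: F8 6B C9 D3.
Little-endian stores the least-significant byte at the lowest address.
Reassemble most-significant byte first: D3 C9 6B F8 → 0xD3C96BF8.
Top bit is set, so as a signed 32-bit value this is 0xD3C96BF8 − 2^32 = -741774344.

-741774344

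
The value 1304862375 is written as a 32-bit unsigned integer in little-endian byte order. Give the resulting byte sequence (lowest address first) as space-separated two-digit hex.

A7 9E C6 4D

1304862375 in hexadecimal, padded to 32 bits, is 0x4DC69EA7.
Split into bytes (most-significant first): 4D C6 9E A7.
In little-endian order the low byte comes first in memory.
So at ascending addresses the bytes are A7 9E C6 4D.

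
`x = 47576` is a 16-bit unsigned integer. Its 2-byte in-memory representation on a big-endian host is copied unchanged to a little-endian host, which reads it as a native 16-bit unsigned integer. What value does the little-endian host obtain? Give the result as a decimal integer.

47576 in 16-bit hexadecimal is 0xB9D8.
Stored big-endian, the bytes at ascending addresses are B9 D8.
Read back as little-endian, the first byte is least significant, giving 0xD8B9.
0xD8B9 = 55481.

55481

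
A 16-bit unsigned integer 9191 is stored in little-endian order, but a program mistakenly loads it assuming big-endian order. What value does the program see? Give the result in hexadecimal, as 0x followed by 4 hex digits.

9191 in 16-bit hexadecimal is 0x23E7.
Stored little-endian, the bytes at ascending addresses are E7 23.
Read back as big-endian, the last byte is least significant, giving 0xE723.

0xE723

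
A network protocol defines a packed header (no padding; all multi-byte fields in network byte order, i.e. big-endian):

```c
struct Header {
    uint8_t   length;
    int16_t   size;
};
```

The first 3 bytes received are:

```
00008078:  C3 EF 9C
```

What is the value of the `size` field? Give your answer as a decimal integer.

`size` follows `length` (1 byte), so it starts at byte offset 1 and occupies 2 bytes.
Bytes at offsets 1..2: EF 9C.
In big-endian order the high byte comes first in memory.
The bytes are already most-significant first: 0xEF9C.
Top bit is set, so as a signed 16-bit value this is 0xEF9C − 2^16 = -4196.

-4196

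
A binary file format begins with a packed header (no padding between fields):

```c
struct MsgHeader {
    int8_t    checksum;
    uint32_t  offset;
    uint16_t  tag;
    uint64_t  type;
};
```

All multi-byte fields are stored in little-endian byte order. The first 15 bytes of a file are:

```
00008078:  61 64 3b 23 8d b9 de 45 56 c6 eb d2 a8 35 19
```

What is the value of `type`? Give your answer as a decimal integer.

`type` follows `checksum` (1 B), `offset` (4 B), `tag` (2 B), so it starts at offset 1 + 4 + 2 = 7 and occupies 8 bytes.
Bytes at offsets 7..14: 45 56 C6 EB D2 A8 35 19.
Little-endian: lowest address holds the least-significant byte.
Reassemble most-significant byte first: 19 35 A8 D2 EB C6 56 45 → 0x1935A8D2EBC65645.
0x1935A8D2EBC65645 = 1816543648566105669.

1816543648566105669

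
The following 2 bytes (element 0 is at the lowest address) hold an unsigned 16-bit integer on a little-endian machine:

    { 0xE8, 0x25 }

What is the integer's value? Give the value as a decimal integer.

9704

Little-endian: lowest address holds the least-significant byte.
Reassemble most-significant byte first: 25 E8 → 0x25E8.
0x25E8 = 9704.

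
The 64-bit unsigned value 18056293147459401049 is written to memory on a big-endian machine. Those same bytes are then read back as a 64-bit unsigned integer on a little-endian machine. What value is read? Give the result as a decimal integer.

6428223843153122554

18056293147459401049 in 64-bit hexadecimal is 0xFA94D6F386A33559.
Stored big-endian, the bytes at ascending addresses are FA 94 D6 F3 86 A3 35 59.
Read back as little-endian, the first byte is least significant, giving 0x5935A386F3D694FA.
0x5935A386F3D694FA = 6428223843153122554.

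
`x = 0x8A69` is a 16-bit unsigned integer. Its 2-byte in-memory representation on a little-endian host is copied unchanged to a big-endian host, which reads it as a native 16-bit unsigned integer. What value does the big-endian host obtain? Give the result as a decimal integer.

Stored little-endian, the bytes at ascending addresses are 69 8A.
Read back as big-endian, the last byte is least significant, giving 0x698A.
0x698A = 27018.

27018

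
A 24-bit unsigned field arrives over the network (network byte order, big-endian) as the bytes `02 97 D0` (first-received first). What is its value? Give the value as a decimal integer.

169936

Big-endian: lowest address holds the most-significant byte.
The bytes are already most-significant first: 0x0297D0.
0x0297D0 = 169936.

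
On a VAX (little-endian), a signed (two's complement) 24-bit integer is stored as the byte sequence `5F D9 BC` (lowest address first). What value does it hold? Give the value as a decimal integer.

Little-endian: lowest address holds the least-significant byte.
Reassemble most-significant byte first: BC D9 5F → 0xBCD95F.
Top bit is set, so as a signed 24-bit value this is 0xBCD95F − 2^24 = -4400801.

-4400801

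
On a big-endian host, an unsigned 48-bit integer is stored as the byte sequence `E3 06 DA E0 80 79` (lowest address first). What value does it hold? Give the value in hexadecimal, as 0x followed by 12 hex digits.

0xE306DAE08079

Big-endian: lowest address holds the most-significant byte.
The bytes are already most-significant first: 0xE306DAE08079.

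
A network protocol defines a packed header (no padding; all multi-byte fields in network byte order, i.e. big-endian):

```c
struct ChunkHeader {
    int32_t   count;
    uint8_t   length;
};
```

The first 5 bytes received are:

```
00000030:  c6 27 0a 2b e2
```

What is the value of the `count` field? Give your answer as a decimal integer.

-970520021

`count` is the first field, at byte offset 0, occupying 4 bytes.
Bytes at offsets 0..3: C6 27 0A 2B.
Big-endian: lowest address holds the most-significant byte.
The bytes are already most-significant first: 0xC6270A2B.
Top bit is set, so as a signed 32-bit value this is 0xC6270A2B − 2^32 = -970520021.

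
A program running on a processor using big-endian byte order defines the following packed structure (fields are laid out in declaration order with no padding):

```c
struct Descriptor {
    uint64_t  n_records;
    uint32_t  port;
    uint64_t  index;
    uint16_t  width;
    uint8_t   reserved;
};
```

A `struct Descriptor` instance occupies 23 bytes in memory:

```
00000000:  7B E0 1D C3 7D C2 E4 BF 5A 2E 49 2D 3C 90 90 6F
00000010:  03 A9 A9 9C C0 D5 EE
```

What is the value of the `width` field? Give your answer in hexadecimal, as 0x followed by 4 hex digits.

0xC0D5

`width` follows `n_records` (8 B), `port` (4 B), `index` (8 B), so it starts at offset 8 + 4 + 8 = 20 and occupies 2 bytes.
Bytes at offsets 20..21: C0 D5.
Big-endian stores the most-significant byte at the lowest address.
The bytes are already most-significant first: 0xC0D5.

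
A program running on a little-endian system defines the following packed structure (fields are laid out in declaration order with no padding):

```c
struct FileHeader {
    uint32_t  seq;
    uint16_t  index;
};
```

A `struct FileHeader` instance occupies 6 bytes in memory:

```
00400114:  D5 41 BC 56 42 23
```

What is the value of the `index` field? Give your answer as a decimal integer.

9026

`index` follows `seq` (4 bytes), so it starts at byte offset 4 and occupies 2 bytes.
Bytes at offsets 4..5: 42 23.
Little-endian stores the least-significant byte at the lowest address.
Reassemble most-significant byte first: 23 42 → 0x2342.
0x2342 = 9026.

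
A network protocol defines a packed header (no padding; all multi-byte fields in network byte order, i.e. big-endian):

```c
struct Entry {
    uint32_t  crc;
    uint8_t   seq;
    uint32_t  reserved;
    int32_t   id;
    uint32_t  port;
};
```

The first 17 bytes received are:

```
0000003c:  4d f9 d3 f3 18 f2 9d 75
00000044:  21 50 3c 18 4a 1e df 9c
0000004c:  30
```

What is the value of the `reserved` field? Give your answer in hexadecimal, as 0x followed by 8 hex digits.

`reserved` follows `crc` (4 B), `seq` (1 B), so it starts at offset 4 + 1 = 5 and occupies 4 bytes.
Bytes at offsets 5..8: F2 9D 75 21.
In big-endian order the high byte comes first in memory.
The bytes are already most-significant first: 0xF29D7521.

0xF29D7521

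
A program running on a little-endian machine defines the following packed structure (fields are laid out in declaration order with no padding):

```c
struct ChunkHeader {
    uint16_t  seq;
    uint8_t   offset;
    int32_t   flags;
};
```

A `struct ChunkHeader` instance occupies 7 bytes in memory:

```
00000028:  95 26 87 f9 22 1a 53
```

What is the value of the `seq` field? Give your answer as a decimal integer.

`seq` is the first field, at byte offset 0, occupying 2 bytes.
Bytes at offsets 0..1: 95 26.
In little-endian order the low byte comes first in memory.
Reassemble most-significant byte first: 26 95 → 0x2695.
0x2695 = 9877.

9877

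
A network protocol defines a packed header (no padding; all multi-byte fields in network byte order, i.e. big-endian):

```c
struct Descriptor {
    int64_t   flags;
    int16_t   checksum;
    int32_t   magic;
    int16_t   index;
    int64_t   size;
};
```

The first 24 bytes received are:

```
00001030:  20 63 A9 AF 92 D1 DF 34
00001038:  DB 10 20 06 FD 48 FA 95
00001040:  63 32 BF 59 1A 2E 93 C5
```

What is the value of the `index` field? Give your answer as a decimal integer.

`index` follows `flags` (8 B), `checksum` (2 B), `magic` (4 B), so it starts at offset 8 + 2 + 4 = 14 and occupies 2 bytes.
Bytes at offsets 14..15: FA 95.
In big-endian order the high byte comes first in memory.
The bytes are already most-significant first: 0xFA95.
Top bit is set, so as a signed 16-bit value this is 0xFA95 − 2^16 = -1387.

-1387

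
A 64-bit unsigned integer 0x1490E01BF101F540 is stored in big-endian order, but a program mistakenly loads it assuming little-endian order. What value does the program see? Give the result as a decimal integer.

4680649522787946516

Stored big-endian, the bytes at ascending addresses are 14 90 E0 1B F1 01 F5 40.
Read back as little-endian, the first byte is least significant, giving 0x40F501F11BE09014.
0x40F501F11BE09014 = 4680649522787946516.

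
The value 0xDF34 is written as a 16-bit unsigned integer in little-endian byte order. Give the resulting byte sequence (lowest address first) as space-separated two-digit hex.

Split into bytes (most-significant first): DF 34.
In little-endian order the low byte comes first in memory.
So at ascending addresses the bytes are 34 DF.

34 DF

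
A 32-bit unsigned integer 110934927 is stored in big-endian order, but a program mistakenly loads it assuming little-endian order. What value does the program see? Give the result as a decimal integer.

110934927 in 32-bit hexadecimal is 0x069CBB8F.
Stored big-endian, the bytes at ascending addresses are 06 9C BB 8F.
Read back as little-endian, the first byte is least significant, giving 0x8FBB9C06.
0x8FBB9C06 = 2411437062.

2411437062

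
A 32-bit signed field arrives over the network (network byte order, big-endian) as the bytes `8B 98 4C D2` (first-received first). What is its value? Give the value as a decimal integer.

-1952953134

In big-endian order the high byte comes first in memory.
The bytes are already most-significant first: 0x8B984CD2.
Top bit is set, so as a signed 32-bit value this is 0x8B984CD2 − 2^32 = -1952953134.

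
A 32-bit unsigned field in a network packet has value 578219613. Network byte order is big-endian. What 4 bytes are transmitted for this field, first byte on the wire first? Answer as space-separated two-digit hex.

22 76 EE 5D

578219613 in hexadecimal, padded to 32 bits, is 0x2276EE5D.
Split into bytes (most-significant first): 22 76 EE 5D.
Big-endian stores the most-significant byte at the lowest address.
So the memory order matches the most-significant-first order: 22 76 EE 5D.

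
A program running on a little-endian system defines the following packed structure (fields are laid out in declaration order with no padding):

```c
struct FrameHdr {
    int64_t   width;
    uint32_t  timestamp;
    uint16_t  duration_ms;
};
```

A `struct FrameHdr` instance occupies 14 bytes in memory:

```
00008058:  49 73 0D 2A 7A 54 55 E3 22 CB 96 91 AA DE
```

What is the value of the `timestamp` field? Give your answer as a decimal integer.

2442578722

`timestamp` follows `width` (8 bytes), so it starts at byte offset 8 and occupies 4 bytes.
Bytes at offsets 8..11: 22 CB 96 91.
Little-endian: lowest address holds the least-significant byte.
Reassemble most-significant byte first: 91 96 CB 22 → 0x9196CB22.
0x9196CB22 = 2442578722.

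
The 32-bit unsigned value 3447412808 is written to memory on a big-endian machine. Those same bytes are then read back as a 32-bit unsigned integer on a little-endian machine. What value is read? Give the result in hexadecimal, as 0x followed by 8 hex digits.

0x48587BCD

3447412808 in 32-bit hexadecimal is 0xCD7B5848.
Stored big-endian, the bytes at ascending addresses are CD 7B 58 48.
Read back as little-endian, the first byte is least significant, giving 0x48587BCD.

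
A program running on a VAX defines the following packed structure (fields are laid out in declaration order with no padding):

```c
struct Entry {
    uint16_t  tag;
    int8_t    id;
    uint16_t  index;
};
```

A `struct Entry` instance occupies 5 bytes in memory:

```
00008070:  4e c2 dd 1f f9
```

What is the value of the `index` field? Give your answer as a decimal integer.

`index` follows `tag` (2 B), `id` (1 B), so it starts at offset 2 + 1 = 3 and occupies 2 bytes.
Bytes at offsets 3..4: 1F F9.
Little-endian stores the least-significant byte at the lowest address.
Reassemble most-significant byte first: F9 1F → 0xF91F.
0xF91F = 63775.

63775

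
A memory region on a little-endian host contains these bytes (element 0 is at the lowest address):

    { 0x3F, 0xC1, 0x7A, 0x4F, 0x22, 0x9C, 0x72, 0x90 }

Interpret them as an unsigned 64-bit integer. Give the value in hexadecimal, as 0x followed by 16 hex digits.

Little-endian stores the least-significant byte at the lowest address.
Reassemble most-significant byte first: 90 72 9C 22 4F 7A C1 3F → 0x90729C224F7AC13F.

0x90729C224F7AC13F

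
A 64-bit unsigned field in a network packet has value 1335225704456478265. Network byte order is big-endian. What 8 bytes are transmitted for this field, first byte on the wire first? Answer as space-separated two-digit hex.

12 87 AC B4 31 19 5E 39

1335225704456478265 in hexadecimal, padded to 64 bits, is 0x1287ACB431195E39.
Split into bytes (most-significant first): 12 87 AC B4 31 19 5E 39.
Big-endian stores the most-significant byte at the lowest address.
So the memory order matches the most-significant-first order: 12 87 AC B4 31 19 5E 39.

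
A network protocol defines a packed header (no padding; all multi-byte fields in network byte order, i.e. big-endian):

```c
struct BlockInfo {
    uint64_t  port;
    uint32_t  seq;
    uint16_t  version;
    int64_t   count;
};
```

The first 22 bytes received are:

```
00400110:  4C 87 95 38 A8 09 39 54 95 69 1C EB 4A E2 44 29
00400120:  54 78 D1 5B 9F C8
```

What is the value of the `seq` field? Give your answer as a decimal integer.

2506693867

`seq` follows `port` (8 bytes), so it starts at byte offset 8 and occupies 4 bytes.
Bytes at offsets 8..11: 95 69 1C EB.
Big-endian: lowest address holds the most-significant byte.
The bytes are already most-significant first: 0x95691CEB.
0x95691CEB = 2506693867.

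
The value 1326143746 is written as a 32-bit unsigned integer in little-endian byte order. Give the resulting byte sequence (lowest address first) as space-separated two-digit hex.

1326143746 in hexadecimal, padded to 32 bits, is 0x4F0B5902.
Split into bytes (most-significant first): 4F 0B 59 02.
Little-endian: lowest address holds the least-significant byte.
So at ascending addresses the bytes are 02 59 0B 4F.

02 59 0B 4F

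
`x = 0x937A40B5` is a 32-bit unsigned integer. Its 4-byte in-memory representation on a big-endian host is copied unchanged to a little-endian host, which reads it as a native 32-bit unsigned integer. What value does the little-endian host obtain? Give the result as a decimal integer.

Stored big-endian, the bytes at ascending addresses are 93 7A 40 B5.
Read back as little-endian, the first byte is least significant, giving 0xB5407A93.
0xB5407A93 = 3040901779.

3040901779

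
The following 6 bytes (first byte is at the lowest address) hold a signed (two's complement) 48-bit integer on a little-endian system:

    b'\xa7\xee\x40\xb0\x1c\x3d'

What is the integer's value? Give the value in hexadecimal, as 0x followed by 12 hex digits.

0x3D1CB040EEA7

In little-endian order the low byte comes first in memory.
Reassemble most-significant byte first: 3D 1C B0 40 EE A7 → 0x3D1CB040EEA7.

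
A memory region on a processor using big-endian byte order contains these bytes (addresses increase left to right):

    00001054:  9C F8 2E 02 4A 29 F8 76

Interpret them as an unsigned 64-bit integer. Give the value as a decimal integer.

11310841051510077558

In big-endian order the high byte comes first in memory.
The bytes are already most-significant first: 0x9CF82E024A29F876.
0x9CF82E024A29F876 = 11310841051510077558.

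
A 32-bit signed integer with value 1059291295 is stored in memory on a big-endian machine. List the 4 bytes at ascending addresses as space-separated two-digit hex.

1059291295 in hexadecimal, padded to 32 bits, is 0x3F23809F.
Split into bytes (most-significant first): 3F 23 80 9F.
Big-endian: lowest address holds the most-significant byte.
So the memory order matches the most-significant-first order: 3F 23 80 9F.

3F 23 80 9F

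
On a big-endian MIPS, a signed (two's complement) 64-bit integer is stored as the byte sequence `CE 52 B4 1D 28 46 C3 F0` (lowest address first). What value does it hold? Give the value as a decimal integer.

-3579600716483345424

Big-endian stores the most-significant byte at the lowest address.
The bytes are already most-significant first: 0xCE52B41D2846C3F0.
Top bit is set, so as a signed 64-bit value this is 0xCE52B41D2846C3F0 − 2^64 = -3579600716483345424.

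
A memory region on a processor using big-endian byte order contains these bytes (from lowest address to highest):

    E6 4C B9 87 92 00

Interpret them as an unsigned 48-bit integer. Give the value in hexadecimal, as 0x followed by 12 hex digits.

0xE64CB9879200

Big-endian stores the most-significant byte at the lowest address.
The bytes are already most-significant first: 0xE64CB9879200.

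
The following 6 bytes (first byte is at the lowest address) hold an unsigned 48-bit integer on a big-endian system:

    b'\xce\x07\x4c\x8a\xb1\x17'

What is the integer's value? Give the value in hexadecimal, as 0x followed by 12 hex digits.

In big-endian order the high byte comes first in memory.
The bytes are already most-significant first: 0xCE074C8AB117.

0xCE074C8AB117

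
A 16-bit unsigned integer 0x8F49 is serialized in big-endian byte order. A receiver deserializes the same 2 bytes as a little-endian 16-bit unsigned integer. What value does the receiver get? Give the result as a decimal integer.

Stored big-endian, the bytes at ascending addresses are 8F 49.
Read back as little-endian, the first byte is least significant, giving 0x498F.
0x498F = 18831.

18831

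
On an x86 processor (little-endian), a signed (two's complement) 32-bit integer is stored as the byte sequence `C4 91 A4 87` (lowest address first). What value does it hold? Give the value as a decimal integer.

-2019257916

In little-endian order the low byte comes first in memory.
Reassemble most-significant byte first: 87 A4 91 C4 → 0x87A491C4.
Top bit is set, so as a signed 32-bit value this is 0x87A491C4 − 2^32 = -2019257916.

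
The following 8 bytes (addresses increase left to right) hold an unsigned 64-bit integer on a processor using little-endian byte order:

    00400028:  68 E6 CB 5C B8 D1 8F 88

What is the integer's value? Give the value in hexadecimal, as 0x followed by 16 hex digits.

Little-endian: lowest address holds the least-significant byte.
Reassemble most-significant byte first: 88 8F D1 B8 5C CB E6 68 → 0x888FD1B85CCBE668.

0x888FD1B85CCBE668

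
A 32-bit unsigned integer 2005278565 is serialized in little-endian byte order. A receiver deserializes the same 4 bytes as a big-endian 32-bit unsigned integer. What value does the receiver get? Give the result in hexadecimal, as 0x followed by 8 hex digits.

0x651F8677

2005278565 in 32-bit hexadecimal is 0x77861F65.
Stored little-endian, the bytes at ascending addresses are 65 1F 86 77.
Read back as big-endian, the last byte is least significant, giving 0x651F8677.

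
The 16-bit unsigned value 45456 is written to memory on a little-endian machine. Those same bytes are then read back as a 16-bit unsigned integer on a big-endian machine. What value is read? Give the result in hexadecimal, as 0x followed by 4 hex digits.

45456 in 16-bit hexadecimal is 0xB190.
Stored little-endian, the bytes at ascending addresses are 90 B1.
Read back as big-endian, the last byte is least significant, giving 0x90B1.

0x90B1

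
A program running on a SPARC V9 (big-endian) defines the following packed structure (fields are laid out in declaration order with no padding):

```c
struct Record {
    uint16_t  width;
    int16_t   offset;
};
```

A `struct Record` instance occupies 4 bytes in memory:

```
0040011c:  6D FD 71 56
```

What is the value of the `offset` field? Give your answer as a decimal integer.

29014

`offset` follows `width` (2 bytes), so it starts at byte offset 2 and occupies 2 bytes.
Bytes at offsets 2..3: 71 56.
Big-endian stores the most-significant byte at the lowest address.
The bytes are already most-significant first: 0x7156.
0x7156 = 29014.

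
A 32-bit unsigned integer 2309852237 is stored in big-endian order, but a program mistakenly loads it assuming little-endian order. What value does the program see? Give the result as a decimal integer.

1301065097

2309852237 in 32-bit hexadecimal is 0x89AD8C4D.
Stored big-endian, the bytes at ascending addresses are 89 AD 8C 4D.
Read back as little-endian, the first byte is least significant, giving 0x4D8CAD89.
0x4D8CAD89 = 1301065097.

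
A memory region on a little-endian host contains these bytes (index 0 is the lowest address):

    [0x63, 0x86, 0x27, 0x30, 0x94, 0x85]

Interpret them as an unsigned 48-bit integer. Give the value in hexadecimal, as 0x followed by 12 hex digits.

0x859430278663

Little-endian: lowest address holds the least-significant byte.
Reassemble most-significant byte first: 85 94 30 27 86 63 → 0x859430278663.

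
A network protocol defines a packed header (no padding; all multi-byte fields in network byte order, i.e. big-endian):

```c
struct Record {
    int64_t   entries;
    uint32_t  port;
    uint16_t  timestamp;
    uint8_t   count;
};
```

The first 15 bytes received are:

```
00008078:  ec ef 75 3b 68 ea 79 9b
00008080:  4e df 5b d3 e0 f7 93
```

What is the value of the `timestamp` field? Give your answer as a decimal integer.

57591

`timestamp` follows `entries` (8 B), `port` (4 B), so it starts at offset 8 + 4 = 12 and occupies 2 bytes.
Bytes at offsets 12..13: E0 F7.
In big-endian order the high byte comes first in memory.
The bytes are already most-significant first: 0xE0F7.
0xE0F7 = 57591.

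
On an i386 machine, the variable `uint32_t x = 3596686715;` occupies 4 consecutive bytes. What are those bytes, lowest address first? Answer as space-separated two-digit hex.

3596686715 in hexadecimal, padded to 32 bits, is 0xD661157B.
Split into bytes (most-significant first): D6 61 15 7B.
In little-endian order the low byte comes first in memory.
So at ascending addresses the bytes are 7B 15 61 D6.

7B 15 61 D6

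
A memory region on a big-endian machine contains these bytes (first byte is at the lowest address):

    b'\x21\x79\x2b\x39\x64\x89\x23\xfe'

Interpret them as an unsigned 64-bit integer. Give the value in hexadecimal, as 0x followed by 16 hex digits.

Big-endian stores the most-significant byte at the lowest address.
The bytes are already most-significant first: 0x21792B39648923FE.

0x21792B39648923FE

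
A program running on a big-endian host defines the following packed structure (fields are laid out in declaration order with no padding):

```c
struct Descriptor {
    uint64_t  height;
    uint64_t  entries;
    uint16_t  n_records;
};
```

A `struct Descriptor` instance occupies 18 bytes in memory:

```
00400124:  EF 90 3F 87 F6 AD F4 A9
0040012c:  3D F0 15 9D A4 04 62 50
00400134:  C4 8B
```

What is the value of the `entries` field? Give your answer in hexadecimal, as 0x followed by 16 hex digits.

`entries` follows `height` (8 bytes), so it starts at byte offset 8 and occupies 8 bytes.
Bytes at offsets 8..15: 3D F0 15 9D A4 04 62 50.
Big-endian: lowest address holds the most-significant byte.
The bytes are already most-significant first: 0x3DF0159DA4046250.

0x3DF0159DA4046250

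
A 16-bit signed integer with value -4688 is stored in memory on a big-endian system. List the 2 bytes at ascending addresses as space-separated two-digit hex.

ED B0

Two's complement of -4688 in 16 bits: 4688 = 0x1250; invert → 0xEDAF; add 1 → 0xEDB0.
Split into bytes (most-significant first): ED B0.
Big-endian stores the most-significant byte at the lowest address.
So the memory order matches the most-significant-first order: ED B0.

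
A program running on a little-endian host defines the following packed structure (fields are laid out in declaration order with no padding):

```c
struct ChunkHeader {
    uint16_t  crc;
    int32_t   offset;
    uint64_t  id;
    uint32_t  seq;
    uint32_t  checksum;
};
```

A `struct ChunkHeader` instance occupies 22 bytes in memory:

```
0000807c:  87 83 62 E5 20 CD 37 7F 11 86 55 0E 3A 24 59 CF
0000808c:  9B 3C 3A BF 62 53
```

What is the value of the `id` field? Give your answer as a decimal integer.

2610414694498926391

`id` follows `crc` (2 B), `offset` (4 B), so it starts at offset 2 + 4 = 6 and occupies 8 bytes.
Bytes at offsets 6..13: 37 7F 11 86 55 0E 3A 24.
Little-endian stores the least-significant byte at the lowest address.
Reassemble most-significant byte first: 24 3A 0E 55 86 11 7F 37 → 0x243A0E5586117F37.
0x243A0E5586117F37 = 2610414694498926391.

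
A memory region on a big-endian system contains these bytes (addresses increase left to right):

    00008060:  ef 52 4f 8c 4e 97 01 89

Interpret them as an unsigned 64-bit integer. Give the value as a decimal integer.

In big-endian order the high byte comes first in memory.
The bytes are already most-significant first: 0xEF524F8C4E970189.
0xEF524F8C4E970189 = 17244933387187585417.

17244933387187585417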